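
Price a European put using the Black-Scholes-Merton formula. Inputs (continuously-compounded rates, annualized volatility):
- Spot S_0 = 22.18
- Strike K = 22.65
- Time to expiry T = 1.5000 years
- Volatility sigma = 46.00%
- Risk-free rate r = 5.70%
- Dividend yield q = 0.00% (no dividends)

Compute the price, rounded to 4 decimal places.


d1 = (ln(S/K) + (r - q + 0.5*sigma^2) * T) / (sigma * sqrt(T)) = 0.39623360
d2 = d1 - sigma * sqrt(T) = -0.16714904
exp(-rT) = 0.91805314; exp(-qT) = 1.00000000
P = K * exp(-rT) * N(-d2) - S_0 * exp(-qT) * N(-d1)
N(-d1) = 0.34596635; N(-d2) = 0.56637361
P = 22.6500 * 0.91805314 * 0.56637361 - 22.1800 * 1.00000000 * 0.34596635 = 4.1036

Answer: Price = 4.1036


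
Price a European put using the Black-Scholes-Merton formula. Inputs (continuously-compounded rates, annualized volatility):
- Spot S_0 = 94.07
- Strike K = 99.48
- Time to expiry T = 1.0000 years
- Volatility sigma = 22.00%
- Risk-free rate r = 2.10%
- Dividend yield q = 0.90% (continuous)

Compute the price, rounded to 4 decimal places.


d1 = (ln(S/K) + (r - q + 0.5*sigma^2) * T) / (sigma * sqrt(T)) = -0.08962470
d2 = d1 - sigma * sqrt(T) = -0.30962470
exp(-rT) = 0.97921896; exp(-qT) = 0.99104038
P = K * exp(-rT) * N(-d2) - S_0 * exp(-qT) * N(-d1)
N(-d1) = 0.53570727; N(-d2) = 0.62157681
P = 99.4800 * 0.97921896 * 0.62157681 - 94.0700 * 0.99104038 * 0.53570727 = 10.6070

Answer: Price = 10.6070


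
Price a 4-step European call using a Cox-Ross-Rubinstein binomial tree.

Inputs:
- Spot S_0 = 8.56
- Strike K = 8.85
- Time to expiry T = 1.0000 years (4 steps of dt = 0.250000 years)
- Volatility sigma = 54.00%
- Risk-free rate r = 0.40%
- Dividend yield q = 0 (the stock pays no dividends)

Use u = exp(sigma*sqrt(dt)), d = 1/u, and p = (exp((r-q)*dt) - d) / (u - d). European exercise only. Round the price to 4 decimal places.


dt = T/N = 0.250000
u = exp(sigma*sqrt(dt)) = 1.309964; d = 1/u = 0.763379
p = (exp((r-q)*dt) - d) / (u - d) = 0.434738
Discount per step: exp(-r*dt) = 0.999000
Stock lattice S(k, i) with i counting down-moves:
  k=0: S(0,0) = 8.5600
  k=1: S(1,0) = 11.2133; S(1,1) = 6.5345
  k=2: S(2,0) = 14.6890; S(2,1) = 8.5600; S(2,2) = 4.9883
  k=3: S(3,0) = 19.2421; S(3,1) = 11.2133; S(3,2) = 6.5345; S(3,3) = 3.8080
  k=4: S(4,0) = 25.2065; S(4,1) = 14.6890; S(4,2) = 8.5600; S(4,3) = 4.9883; S(4,4) = 2.9069
Terminal payoffs V(N, i) = max(S_T - K, 0):
  V(4,0) = 16.356457; V(4,1) = 5.839019; V(4,2) = 0.000000; V(4,3) = 0.000000; V(4,4) = 0.000000
Backward induction: V(k, i) = exp(-r*dt) * [p * V(k+1, i) + (1-p) * V(k+1, i+1)].
  V(3,0) = exp(-r*dt) * [p*16.356457 + (1-p)*5.839019] = 10.400938
  V(3,1) = exp(-r*dt) * [p*5.839019 + (1-p)*0.000000] = 2.535904
  V(3,2) = exp(-r*dt) * [p*0.000000 + (1-p)*0.000000] = 0.000000
  V(3,3) = exp(-r*dt) * [p*0.000000 + (1-p)*0.000000] = 0.000000
  V(2,0) = exp(-r*dt) * [p*10.400938 + (1-p)*2.535904] = 5.949177
  V(2,1) = exp(-r*dt) * [p*2.535904 + (1-p)*0.000000] = 1.101351
  V(2,2) = exp(-r*dt) * [p*0.000000 + (1-p)*0.000000] = 0.000000
  V(1,0) = exp(-r*dt) * [p*5.949177 + (1-p)*1.101351] = 3.205676
  V(1,1) = exp(-r*dt) * [p*1.101351 + (1-p)*0.000000] = 0.478320
  V(0,0) = exp(-r*dt) * [p*3.205676 + (1-p)*0.478320] = 1.662341

Answer: Price = V(0,0) = 1.6623


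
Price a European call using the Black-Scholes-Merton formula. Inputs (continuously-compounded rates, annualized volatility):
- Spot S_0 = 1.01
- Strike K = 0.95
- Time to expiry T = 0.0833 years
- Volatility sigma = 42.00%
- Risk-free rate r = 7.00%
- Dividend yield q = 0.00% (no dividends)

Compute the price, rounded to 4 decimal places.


d1 = (ln(S/K) + (r - q + 0.5*sigma^2) * T) / (sigma * sqrt(T)) = 0.61394252
d2 = d1 - sigma * sqrt(T) = 0.49272321
exp(-rT) = 0.99418597; exp(-qT) = 1.00000000
C = S_0 * exp(-qT) * N(d1) - K * exp(-rT) * N(d2)
N(d1) = 0.73037334; N(d2) = 0.68889591
C = 1.0100 * 1.00000000 * 0.73037334 - 0.9500 * 0.99418597 * 0.68889591 = 0.0870

Answer: Price = 0.0870


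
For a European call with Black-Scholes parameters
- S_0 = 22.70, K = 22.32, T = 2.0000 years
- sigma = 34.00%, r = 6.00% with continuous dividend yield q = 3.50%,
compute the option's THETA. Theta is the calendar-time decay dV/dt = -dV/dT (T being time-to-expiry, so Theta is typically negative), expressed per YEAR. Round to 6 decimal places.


d1 = 0.3795120853; d2 = -0.1013205259
phi(d1) = 0.3712226563; exp(-qT) = 0.9323938199; exp(-rT) = 0.8869204367
Theta = -S*exp(-qT)*phi(d1)*sigma/(2*sqrt(T)) - r*K*exp(-rT)*N(d2) + q*S*exp(-qT)*N(d1)
N(d1) = 0.6478461842; N(d2) = 0.4596480114; sqrt(T) = 1.4142135624
Term 1 = -22.7000 * 0.9323938199 * 0.3712226563 * 0.3400 / (2 * 1.4142135624) = -0.9444819032
Term 2 = -0.0600 * 22.3200 * 0.8869204367 * 0.4596480114 = -0.5459532911
Term 3 = 0.0350 * 22.7000 * 0.9323938199 * 0.6478461842 = 0.4799159599
Theta = -0.9444819032 + (-0.5459532911) + (0.4799159599) = -1.010519

Answer: Theta = -1.010519


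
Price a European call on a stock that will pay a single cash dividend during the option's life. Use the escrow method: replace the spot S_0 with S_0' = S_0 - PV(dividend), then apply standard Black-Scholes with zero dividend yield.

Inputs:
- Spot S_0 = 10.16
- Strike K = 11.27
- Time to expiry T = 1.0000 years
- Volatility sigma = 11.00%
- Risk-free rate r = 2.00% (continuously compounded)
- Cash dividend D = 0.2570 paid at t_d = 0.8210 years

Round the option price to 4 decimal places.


Answer: Price = 0.0976

Derivation:
PV(D) = D * exp(-r * t_d) = 0.2570 * 0.98371407 = 0.25281452
S_0' = S_0 - PV(D) = 10.1600 - 0.25281452 = 9.90718548
d1 = (ln(S_0'/K) + (r + sigma^2/2)*T) / (sigma*sqrt(T)) = -0.93485480
d2 = d1 - sigma*sqrt(T) = -1.04485480
exp(-rT) = 0.98019867
N(d1) = 0.17493157; N(d2) = 0.14804504
C = S_0' * N(d1) - K * exp(-rT) * N(d2) = 9.90718548 * 0.17493157 - 11.2700 * 0.98019867 * 0.14804504 = 0.0976


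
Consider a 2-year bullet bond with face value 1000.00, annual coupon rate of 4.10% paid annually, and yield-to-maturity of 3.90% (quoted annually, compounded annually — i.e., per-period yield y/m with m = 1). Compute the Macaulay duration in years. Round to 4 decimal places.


Coupon per period c = face * coupon_rate / m = 41.000000
Periods per year m = 1; per-period yield y/m = 0.039000
Number of cashflows N = 2
Cashflows (t years, CF_t, discount factor 1/(1+y/m)^(m*t), PV):
  t = 1.0000: CF_t = 41.000000, DF = 0.962464, PV = 39.461020
  t = 2.0000: CF_t = 1041.000000, DF = 0.926337, PV = 964.316581
Price P = sum_t PV_t = 1003.777601
Macaulay numerator sum_t t * PV_t:
  t * PV_t at t = 1.0000: 39.461020
  t * PV_t at t = 2.0000: 1928.633162
Macaulay duration D = (sum_t t * PV_t) / P = 1968.094183 / 1003.777601 = 1.960687

Answer: Macaulay duration = 1.9607 years


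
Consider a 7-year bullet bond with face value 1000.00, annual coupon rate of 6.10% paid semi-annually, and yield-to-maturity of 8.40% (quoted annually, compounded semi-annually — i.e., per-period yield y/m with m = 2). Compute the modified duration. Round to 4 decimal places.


Coupon per period c = face * coupon_rate / m = 30.500000
Periods per year m = 2; per-period yield y/m = 0.042000
Number of cashflows N = 14
Cashflows (t years, CF_t, discount factor 1/(1+y/m)^(m*t), PV):
  t = 0.5000: CF_t = 30.500000, DF = 0.959693, PV = 29.270633
  t = 1.0000: CF_t = 30.500000, DF = 0.921010, PV = 28.090819
  t = 1.5000: CF_t = 30.500000, DF = 0.883887, PV = 26.958560
  t = 2.0000: CF_t = 30.500000, DF = 0.848260, PV = 25.871938
  t = 2.5000: CF_t = 30.500000, DF = 0.814069, PV = 24.829115
  t = 3.0000: CF_t = 30.500000, DF = 0.781257, PV = 23.828326
  t = 3.5000: CF_t = 30.500000, DF = 0.749766, PV = 22.867875
  t = 4.0000: CF_t = 30.500000, DF = 0.719545, PV = 21.946137
  t = 4.5000: CF_t = 30.500000, DF = 0.690543, PV = 21.061552
  t = 5.0000: CF_t = 30.500000, DF = 0.662709, PV = 20.212622
  t = 5.5000: CF_t = 30.500000, DF = 0.635997, PV = 19.397910
  t = 6.0000: CF_t = 30.500000, DF = 0.610362, PV = 18.616036
  t = 6.5000: CF_t = 30.500000, DF = 0.585760, PV = 17.865678
  t = 7.0000: CF_t = 1030.500000, DF = 0.562150, PV = 579.295201
Price P = sum_t PV_t = 880.112401
First compute Macaulay numerator sum_t t * PV_t:
  t * PV_t at t = 0.5000: 14.635317
  t * PV_t at t = 1.0000: 28.090819
  t * PV_t at t = 1.5000: 40.437839
  t * PV_t at t = 2.0000: 51.743876
  t * PV_t at t = 2.5000: 62.072788
  t * PV_t at t = 3.0000: 71.484977
  t * PV_t at t = 3.5000: 80.037562
  t * PV_t at t = 4.0000: 87.784548
  t * PV_t at t = 4.5000: 94.776984
  t * PV_t at t = 5.0000: 101.063109
  t * PV_t at t = 5.5000: 106.688503
  t * PV_t at t = 6.0000: 111.696216
  t * PV_t at t = 6.5000: 116.126904
  t * PV_t at t = 7.0000: 4055.066406
Macaulay duration D = 5021.705849 / 880.112401 = 5.705755
Modified duration = D / (1 + y/m) = 5.705755 / (1 + 0.042000) = 5.475773

Answer: Modified duration = 5.4758


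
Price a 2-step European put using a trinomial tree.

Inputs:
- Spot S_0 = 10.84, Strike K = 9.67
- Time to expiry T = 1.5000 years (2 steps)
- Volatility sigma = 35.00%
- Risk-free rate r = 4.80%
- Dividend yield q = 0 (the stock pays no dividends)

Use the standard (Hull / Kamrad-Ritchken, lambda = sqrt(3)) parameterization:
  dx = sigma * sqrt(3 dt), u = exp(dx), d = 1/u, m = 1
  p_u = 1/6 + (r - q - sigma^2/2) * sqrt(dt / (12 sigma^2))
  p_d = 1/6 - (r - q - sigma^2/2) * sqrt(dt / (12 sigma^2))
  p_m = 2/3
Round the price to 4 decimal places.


Answer: Price = V(0,0) = 0.8815

Derivation:
dt = T/N = 0.750000; dx = sigma*sqrt(3*dt) = 0.525000
u = exp(dx) = 1.690459; d = 1/u = 0.591555
p_u = 0.157202, p_m = 0.666667, p_d = 0.176131
Discount per step: exp(-r*dt) = 0.964640
Stock lattice S(k, j) with j the centered position index:
  k=0: S(0,+0) = 10.8400
  k=1: S(1,-1) = 6.4125; S(1,+0) = 10.8400; S(1,+1) = 18.3246
  k=2: S(2,-2) = 3.7933; S(2,-1) = 6.4125; S(2,+0) = 10.8400; S(2,+1) = 18.3246; S(2,+2) = 30.9769
Terminal payoffs V(N, j) = max(K - S_T, 0):
  V(2,-2) = 5.876675; V(2,-1) = 3.257540; V(2,+0) = 0.000000; V(2,+1) = 0.000000; V(2,+2) = 0.000000
Backward induction: V(k, j) = exp(-r*dt) * [p_u * V(k+1, j+1) + p_m * V(k+1, j) + p_d * V(k+1, j-1)]
  V(1,-1) = exp(-r*dt) * [p_u*0.000000 + p_m*3.257540 + p_d*5.876675] = 3.093368
  V(1,+0) = exp(-r*dt) * [p_u*0.000000 + p_m*0.000000 + p_d*3.257540] = 0.553466
  V(1,+1) = exp(-r*dt) * [p_u*0.000000 + p_m*0.000000 + p_d*0.000000] = 0.000000
  V(0,+0) = exp(-r*dt) * [p_u*0.000000 + p_m*0.553466 + p_d*3.093368] = 0.881503


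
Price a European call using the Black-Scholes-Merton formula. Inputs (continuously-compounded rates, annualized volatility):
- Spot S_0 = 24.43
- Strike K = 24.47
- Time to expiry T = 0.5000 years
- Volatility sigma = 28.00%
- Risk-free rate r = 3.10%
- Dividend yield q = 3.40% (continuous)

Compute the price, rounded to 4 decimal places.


Answer: Price = 1.8595

Derivation:
d1 = (ln(S/K) + (r - q + 0.5*sigma^2) * T) / (sigma * sqrt(T)) = 0.08315580
d2 = d1 - sigma * sqrt(T) = -0.11483410
exp(-rT) = 0.98461951; exp(-qT) = 0.98314368
C = S_0 * exp(-qT) * N(d1) - K * exp(-rT) * N(d2)
N(d1) = 0.53313617; N(d2) = 0.45428831
C = 24.4300 * 0.98314368 * 0.53313617 - 24.4700 * 0.98461951 * 0.45428831 = 1.8595


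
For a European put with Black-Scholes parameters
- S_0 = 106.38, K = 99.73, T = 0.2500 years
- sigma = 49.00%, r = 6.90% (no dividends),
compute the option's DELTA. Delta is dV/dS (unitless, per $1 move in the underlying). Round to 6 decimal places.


d1 = 0.4563818567; d2 = 0.2113818567
phi(d1) = 0.3594857530; exp(-qT) = 1.0000000000; exp(-rT) = 0.9828979294
N(-d1) = 0.3240577051
Delta = -exp(-qT) * N(-d1) = -1.0000000000 * 0.3240577051 = -0.324058

Answer: Delta = -0.324058


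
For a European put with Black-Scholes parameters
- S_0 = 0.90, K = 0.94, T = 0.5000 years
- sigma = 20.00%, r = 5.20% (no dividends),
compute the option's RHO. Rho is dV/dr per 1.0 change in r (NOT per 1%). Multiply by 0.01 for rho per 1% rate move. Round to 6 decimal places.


d1 = -0.0529277341; d2 = -0.1943490903
phi(d1) = 0.3983838841; exp(-qT) = 1.0000000000; exp(-rT) = 0.9743350896
N(-d2) = 0.5770487251
Rho = -K*T*exp(-rT)*N(-d2) = -0.9400 * 0.5000 * 0.9743350896 * 0.5770487251 = -0.264252

Answer: Rho = -0.264252


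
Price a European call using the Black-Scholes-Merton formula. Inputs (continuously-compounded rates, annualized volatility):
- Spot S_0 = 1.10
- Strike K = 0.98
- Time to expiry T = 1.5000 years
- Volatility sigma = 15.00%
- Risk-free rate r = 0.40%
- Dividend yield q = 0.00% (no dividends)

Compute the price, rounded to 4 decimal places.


d1 = (ln(S/K) + (r - q + 0.5*sigma^2) * T) / (sigma * sqrt(T)) = 0.75328824
d2 = d1 - sigma * sqrt(T) = 0.56957651
exp(-rT) = 0.99401796; exp(-qT) = 1.00000000
C = S_0 * exp(-qT) * N(d1) - K * exp(-rT) * N(d2)
N(d1) = 0.77436164; N(d2) = 0.71551752
C = 1.1000 * 1.00000000 * 0.77436164 - 0.9800 * 0.99401796 * 0.71551752 = 0.1548

Answer: Price = 0.1548


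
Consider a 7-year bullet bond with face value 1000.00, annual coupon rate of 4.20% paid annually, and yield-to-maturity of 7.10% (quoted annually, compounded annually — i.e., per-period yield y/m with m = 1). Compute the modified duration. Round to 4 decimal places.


Coupon per period c = face * coupon_rate / m = 42.000000
Periods per year m = 1; per-period yield y/m = 0.071000
Number of cashflows N = 7
Cashflows (t years, CF_t, discount factor 1/(1+y/m)^(m*t), PV):
  t = 1.0000: CF_t = 42.000000, DF = 0.933707, PV = 39.215686
  t = 2.0000: CF_t = 42.000000, DF = 0.871808, PV = 36.615954
  t = 3.0000: CF_t = 42.000000, DF = 0.814013, PV = 34.188565
  t = 4.0000: CF_t = 42.000000, DF = 0.760050, PV = 31.922097
  t = 5.0000: CF_t = 42.000000, DF = 0.709664, PV = 29.805879
  t = 6.0000: CF_t = 42.000000, DF = 0.662618, PV = 27.829953
  t = 7.0000: CF_t = 1042.000000, DF = 0.618691, PV = 644.675882
Price P = sum_t PV_t = 844.254016
First compute Macaulay numerator sum_t t * PV_t:
  t * PV_t at t = 1.0000: 39.215686
  t * PV_t at t = 2.0000: 73.231907
  t * PV_t at t = 3.0000: 102.565696
  t * PV_t at t = 4.0000: 127.688386
  t * PV_t at t = 5.0000: 149.029396
  t * PV_t at t = 6.0000: 166.979715
  t * PV_t at t = 7.0000: 4512.731174
Macaulay duration D = 5171.441961 / 844.254016 = 6.125457
Modified duration = D / (1 + y/m) = 6.125457 / (1 + 0.071000) = 5.719381

Answer: Modified duration = 5.7194


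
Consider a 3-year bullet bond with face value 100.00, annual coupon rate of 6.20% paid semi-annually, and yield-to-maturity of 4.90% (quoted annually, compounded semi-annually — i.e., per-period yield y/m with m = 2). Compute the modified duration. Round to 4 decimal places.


Coupon per period c = face * coupon_rate / m = 3.100000
Periods per year m = 2; per-period yield y/m = 0.024500
Number of cashflows N = 6
Cashflows (t years, CF_t, discount factor 1/(1+y/m)^(m*t), PV):
  t = 0.5000: CF_t = 3.100000, DF = 0.976086, PV = 3.025866
  t = 1.0000: CF_t = 3.100000, DF = 0.952744, PV = 2.953505
  t = 1.5000: CF_t = 3.100000, DF = 0.929960, PV = 2.882875
  t = 2.0000: CF_t = 3.100000, DF = 0.907721, PV = 2.813934
  t = 2.5000: CF_t = 3.100000, DF = 0.886013, PV = 2.746641
  t = 3.0000: CF_t = 103.100000, DF = 0.864825, PV = 89.163455
Price P = sum_t PV_t = 103.586276
First compute Macaulay numerator sum_t t * PV_t:
  t * PV_t at t = 0.5000: 1.512933
  t * PV_t at t = 1.0000: 2.953505
  t * PV_t at t = 1.5000: 4.324312
  t * PV_t at t = 2.0000: 5.627867
  t * PV_t at t = 2.5000: 6.866602
  t * PV_t at t = 3.0000: 267.490365
Macaulay duration D = 288.775585 / 103.586276 = 2.787778
Modified duration = D / (1 + y/m) = 2.787778 / (1 + 0.024500) = 2.721111

Answer: Modified duration = 2.7211


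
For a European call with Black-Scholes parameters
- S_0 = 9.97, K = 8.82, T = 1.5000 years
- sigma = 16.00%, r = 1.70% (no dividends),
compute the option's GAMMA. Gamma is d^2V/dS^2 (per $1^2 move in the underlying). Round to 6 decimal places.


d1 = 0.8535385505; d2 = 0.6575793710
phi(d1) = 0.2771482931; exp(-qT) = 1.0000000000; exp(-rT) = 0.9748223790
Gamma = exp(-qT) * phi(d1) / (S * sigma * sqrt(T)) = 1.0000000000 * 0.2771482931 / (9.9700 * 0.1600 * 1.2247448714) = 0.141857

Answer: Gamma = 0.141857


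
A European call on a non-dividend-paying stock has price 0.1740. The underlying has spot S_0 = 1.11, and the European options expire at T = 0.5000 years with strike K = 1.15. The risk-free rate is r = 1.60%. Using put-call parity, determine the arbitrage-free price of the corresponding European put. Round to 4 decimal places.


Answer: Put price = 0.2048

Derivation:
Put-call parity: C - P = S_0 * exp(-qT) - K * exp(-rT).
S_0 * exp(-qT) = 1.1100 * 1.00000000 = 1.11000000
K * exp(-rT) = 1.1500 * 0.99203191 = 1.14083670
P = C - S*exp(-qT) + K*exp(-rT)
P = 0.1740 - 1.11000000 + 1.14083670 = 0.2048


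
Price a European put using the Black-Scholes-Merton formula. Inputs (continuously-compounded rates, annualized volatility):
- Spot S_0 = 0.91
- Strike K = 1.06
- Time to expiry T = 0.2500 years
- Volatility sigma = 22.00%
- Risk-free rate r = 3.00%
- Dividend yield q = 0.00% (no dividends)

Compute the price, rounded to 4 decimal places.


d1 = (ln(S/K) + (r - q + 0.5*sigma^2) * T) / (sigma * sqrt(T)) = -1.26390534
d2 = d1 - sigma * sqrt(T) = -1.37390534
exp(-rT) = 0.99252805; exp(-qT) = 1.00000000
P = K * exp(-rT) * N(-d2) - S_0 * exp(-qT) * N(-d1)
N(-d1) = 0.89686800; N(-d2) = 0.91526446
P = 1.0600 * 0.99252805 * 0.91526446 - 0.9100 * 1.00000000 * 0.89686800 = 0.1468

Answer: Price = 0.1468


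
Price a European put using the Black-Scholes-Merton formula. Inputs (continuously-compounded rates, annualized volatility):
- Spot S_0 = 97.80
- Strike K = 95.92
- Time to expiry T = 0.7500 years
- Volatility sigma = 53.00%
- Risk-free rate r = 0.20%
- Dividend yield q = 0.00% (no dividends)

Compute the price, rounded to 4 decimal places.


Answer: Price = 16.5747

Derivation:
d1 = (ln(S/K) + (r - q + 0.5*sigma^2) * T) / (sigma * sqrt(T)) = 0.27505308
d2 = d1 - sigma * sqrt(T) = -0.18394038
exp(-rT) = 0.99850112; exp(-qT) = 1.00000000
P = K * exp(-rT) * N(-d2) - S_0 * exp(-qT) * N(-d1)
N(-d1) = 0.39163773; N(-d2) = 0.57296989
P = 95.9200 * 0.99850112 * 0.57296989 - 97.8000 * 1.00000000 * 0.39163773 = 16.5747


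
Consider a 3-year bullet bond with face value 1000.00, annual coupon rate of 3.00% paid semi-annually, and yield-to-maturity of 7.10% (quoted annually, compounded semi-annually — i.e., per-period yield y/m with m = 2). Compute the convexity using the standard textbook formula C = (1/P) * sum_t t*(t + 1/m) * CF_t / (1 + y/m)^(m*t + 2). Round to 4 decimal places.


Answer: Convexity = 9.2882

Derivation:
Coupon per period c = face * coupon_rate / m = 15.000000
Periods per year m = 2; per-period yield y/m = 0.035500
Number of cashflows N = 6
Cashflows (t years, CF_t, discount factor 1/(1+y/m)^(m*t), PV):
  t = 0.5000: CF_t = 15.000000, DF = 0.965717, PV = 14.485756
  t = 1.0000: CF_t = 15.000000, DF = 0.932609, PV = 13.989141
  t = 1.5000: CF_t = 15.000000, DF = 0.900637, PV = 13.509552
  t = 2.0000: CF_t = 15.000000, DF = 0.869760, PV = 13.046405
  t = 2.5000: CF_t = 15.000000, DF = 0.839942, PV = 12.599135
  t = 3.0000: CF_t = 1015.000000, DF = 0.811147, PV = 823.313853
Price P = sum_t PV_t = 890.943842
Convexity numerator sum_t t*(t + 1/m) * CF_t / (1+y/m)^(m*t + 2):
  t = 0.5000: term = 6.754776
  t = 1.0000: term = 19.569607
  t = 1.5000: term = 37.797406
  t = 2.0000: term = 60.835999
  t = 2.5000: term = 88.125542
  t = 3.0000: term = 8062.217597
Convexity = (1/P) * sum = 8275.300927 / 890.943842 = 9.288241


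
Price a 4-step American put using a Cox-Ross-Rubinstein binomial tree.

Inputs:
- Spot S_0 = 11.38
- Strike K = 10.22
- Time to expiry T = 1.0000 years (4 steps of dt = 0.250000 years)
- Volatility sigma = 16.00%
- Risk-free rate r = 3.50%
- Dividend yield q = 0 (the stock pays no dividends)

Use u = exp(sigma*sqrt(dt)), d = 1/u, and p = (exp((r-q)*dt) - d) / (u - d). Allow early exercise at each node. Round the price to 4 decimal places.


Answer: Price = V(0,0) = 0.2058

Derivation:
dt = T/N = 0.250000
u = exp(sigma*sqrt(dt)) = 1.083287; d = 1/u = 0.923116
p = (exp((r-q)*dt) - d) / (u - d) = 0.534880
Discount per step: exp(-r*dt) = 0.991288
Stock lattice S(k, i) with i counting down-moves:
  k=0: S(0,0) = 11.3800
  k=1: S(1,0) = 12.3278; S(1,1) = 10.5051
  k=2: S(2,0) = 13.3546; S(2,1) = 11.3800; S(2,2) = 9.6974
  k=3: S(3,0) = 14.4668; S(3,1) = 12.3278; S(3,2) = 10.5051; S(3,3) = 8.9518
  k=4: S(4,0) = 15.6717; S(4,1) = 13.3546; S(4,2) = 11.3800; S(4,3) = 9.6974; S(4,4) = 8.2636
Terminal payoffs V(N, i) = max(K - S_T, 0):
  V(4,0) = 0.000000; V(4,1) = 0.000000; V(4,2) = 0.000000; V(4,3) = 0.522604; V(4,4) = 1.956424
Backward induction: V(k, i) = exp(-r*dt) * [p * V(k+1, i) + (1-p) * V(k+1, i+1)]; then take max(V_cont, immediate exercise) for American.
  V(3,0) = exp(-r*dt) * [p*0.000000 + (1-p)*0.000000] = 0.000000; exercise = 0.000000; V(3,0) = max -> 0.000000
  V(3,1) = exp(-r*dt) * [p*0.000000 + (1-p)*0.000000] = 0.000000; exercise = 0.000000; V(3,1) = max -> 0.000000
  V(3,2) = exp(-r*dt) * [p*0.000000 + (1-p)*0.522604] = 0.240956; exercise = 0.000000; V(3,2) = max -> 0.240956
  V(3,3) = exp(-r*dt) * [p*0.522604 + (1-p)*1.956424] = 1.179140; exercise = 1.268175; V(3,3) = max -> 1.268175
  V(2,0) = exp(-r*dt) * [p*0.000000 + (1-p)*0.000000] = 0.000000; exercise = 0.000000; V(2,0) = max -> 0.000000
  V(2,1) = exp(-r*dt) * [p*0.000000 + (1-p)*0.240956] = 0.111097; exercise = 0.000000; V(2,1) = max -> 0.111097
  V(2,2) = exp(-r*dt) * [p*0.240956 + (1-p)*1.268175] = 0.712475; exercise = 0.522604; V(2,2) = max -> 0.712475
  V(1,0) = exp(-r*dt) * [p*0.000000 + (1-p)*0.111097] = 0.051223; exercise = 0.000000; V(1,0) = max -> 0.051223
  V(1,1) = exp(-r*dt) * [p*0.111097 + (1-p)*0.712475] = 0.387406; exercise = 0.000000; V(1,1) = max -> 0.387406
  V(0,0) = exp(-r*dt) * [p*0.051223 + (1-p)*0.387406] = 0.205780; exercise = 0.000000; V(0,0) = max -> 0.205780


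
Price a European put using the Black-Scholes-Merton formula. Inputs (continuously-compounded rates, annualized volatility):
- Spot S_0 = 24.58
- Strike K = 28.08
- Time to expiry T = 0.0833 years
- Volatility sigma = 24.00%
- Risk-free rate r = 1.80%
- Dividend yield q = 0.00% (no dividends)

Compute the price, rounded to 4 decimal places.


d1 = (ln(S/K) + (r - q + 0.5*sigma^2) * T) / (sigma * sqrt(T)) = -1.86559031
d2 = d1 - sigma * sqrt(T) = -1.93485848
exp(-rT) = 0.99850172; exp(-qT) = 1.00000000
P = K * exp(-rT) * N(-d2) - S_0 * exp(-qT) * N(-d1)
N(-d1) = 0.96895065; N(-d2) = 0.97349617
P = 28.0800 * 0.99850172 * 0.97349617 - 24.5800 * 1.00000000 * 0.96895065 = 3.4780

Answer: Price = 3.4780


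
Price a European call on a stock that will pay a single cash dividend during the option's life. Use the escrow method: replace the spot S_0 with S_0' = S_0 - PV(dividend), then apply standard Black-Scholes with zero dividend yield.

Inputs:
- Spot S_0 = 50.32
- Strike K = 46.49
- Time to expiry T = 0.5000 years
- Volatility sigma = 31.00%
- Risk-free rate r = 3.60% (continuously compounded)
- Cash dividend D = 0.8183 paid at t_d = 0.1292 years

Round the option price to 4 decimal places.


PV(D) = D * exp(-r * t_d) = 0.8183 * 0.99535960 = 0.81450276
S_0' = S_0 - PV(D) = 50.3200 - 0.81450276 = 49.50549724
d1 = (ln(S_0'/K) + (r + sigma^2/2)*T) / (sigma*sqrt(T)) = 0.47842153
d2 = d1 - sigma*sqrt(T) = 0.25921843
exp(-rT) = 0.98216103
N(d1) = 0.68382489; N(d2) = 0.60226664
C = S_0' * N(d1) - K * exp(-rT) * N(d2) = 49.50549724 * 0.68382489 - 46.4900 * 0.98216103 * 0.60226664 = 6.3532

Answer: Price = 6.3532


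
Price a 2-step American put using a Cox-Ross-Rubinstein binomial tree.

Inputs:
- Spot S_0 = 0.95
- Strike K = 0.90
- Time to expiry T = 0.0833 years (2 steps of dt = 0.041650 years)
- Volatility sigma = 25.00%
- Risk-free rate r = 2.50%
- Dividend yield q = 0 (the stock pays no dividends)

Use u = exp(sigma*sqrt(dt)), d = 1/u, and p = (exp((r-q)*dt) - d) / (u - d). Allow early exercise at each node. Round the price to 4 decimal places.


Answer: Price = V(0,0) = 0.0106

Derivation:
dt = T/N = 0.041650
u = exp(sigma*sqrt(dt)) = 1.052345; d = 1/u = 0.950259
p = (exp((r-q)*dt) - d) / (u - d) = 0.497453
Discount per step: exp(-r*dt) = 0.998959
Stock lattice S(k, i) with i counting down-moves:
  k=0: S(0,0) = 0.9500
  k=1: S(1,0) = 0.9997; S(1,1) = 0.9027
  k=2: S(2,0) = 1.0521; S(2,1) = 0.9500; S(2,2) = 0.8578
Terminal payoffs V(N, i) = max(K - S_T, 0):
  V(2,0) = 0.000000; V(2,1) = 0.000000; V(2,2) = 0.042158
Backward induction: V(k, i) = exp(-r*dt) * [p * V(k+1, i) + (1-p) * V(k+1, i+1)]; then take max(V_cont, immediate exercise) for American.
  V(1,0) = exp(-r*dt) * [p*0.000000 + (1-p)*0.000000] = 0.000000; exercise = 0.000000; V(1,0) = max -> 0.000000
  V(1,1) = exp(-r*dt) * [p*0.000000 + (1-p)*0.042158] = 0.021164; exercise = 0.000000; V(1,1) = max -> 0.021164
  V(0,0) = exp(-r*dt) * [p*0.000000 + (1-p)*0.021164] = 0.010625; exercise = 0.000000; V(0,0) = max -> 0.010625


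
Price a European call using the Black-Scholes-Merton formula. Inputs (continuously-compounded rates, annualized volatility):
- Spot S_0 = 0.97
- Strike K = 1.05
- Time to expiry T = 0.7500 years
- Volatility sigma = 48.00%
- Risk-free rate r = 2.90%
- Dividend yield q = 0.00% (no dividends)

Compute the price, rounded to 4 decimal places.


Answer: Price = 0.1373

Derivation:
d1 = (ln(S/K) + (r - q + 0.5*sigma^2) * T) / (sigma * sqrt(T)) = 0.06952411
d2 = d1 - sigma * sqrt(T) = -0.34616809
exp(-rT) = 0.97848483; exp(-qT) = 1.00000000
C = S_0 * exp(-qT) * N(d1) - K * exp(-rT) * N(d2)
N(d1) = 0.52771378; N(d2) = 0.36460820
C = 0.9700 * 1.00000000 * 0.52771378 - 1.0500 * 0.97848483 * 0.36460820 = 0.1373


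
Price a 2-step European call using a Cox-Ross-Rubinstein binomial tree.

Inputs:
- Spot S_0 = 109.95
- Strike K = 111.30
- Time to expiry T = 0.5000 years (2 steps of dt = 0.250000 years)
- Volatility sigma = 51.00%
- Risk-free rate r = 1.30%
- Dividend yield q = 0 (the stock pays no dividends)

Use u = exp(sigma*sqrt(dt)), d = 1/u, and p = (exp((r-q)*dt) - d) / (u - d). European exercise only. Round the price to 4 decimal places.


dt = T/N = 0.250000
u = exp(sigma*sqrt(dt)) = 1.290462; d = 1/u = 0.774916
p = (exp((r-q)*dt) - d) / (u - d) = 0.442907
Discount per step: exp(-r*dt) = 0.996755
Stock lattice S(k, i) with i counting down-moves:
  k=0: S(0,0) = 109.9500
  k=1: S(1,0) = 141.8863; S(1,1) = 85.2021
  k=2: S(2,0) = 183.0988; S(2,1) = 109.9500; S(2,2) = 66.0245
Terminal payoffs V(N, i) = max(S_T - K, 0):
  V(2,0) = 71.798767; V(2,1) = 0.000000; V(2,2) = 0.000000
Backward induction: V(k, i) = exp(-r*dt) * [p * V(k+1, i) + (1-p) * V(k+1, i+1)].
  V(1,0) = exp(-r*dt) * [p*71.798767 + (1-p)*0.000000] = 31.697028
  V(1,1) = exp(-r*dt) * [p*0.000000 + (1-p)*0.000000] = 0.000000
  V(0,0) = exp(-r*dt) * [p*31.697028 + (1-p)*0.000000] = 13.993298

Answer: Price = V(0,0) = 13.9933


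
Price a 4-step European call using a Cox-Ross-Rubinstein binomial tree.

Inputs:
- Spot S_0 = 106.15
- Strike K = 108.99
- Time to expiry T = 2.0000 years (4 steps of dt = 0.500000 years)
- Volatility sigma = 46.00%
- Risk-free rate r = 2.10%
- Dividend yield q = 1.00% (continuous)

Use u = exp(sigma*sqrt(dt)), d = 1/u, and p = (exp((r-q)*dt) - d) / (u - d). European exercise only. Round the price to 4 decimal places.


Answer: Price = V(0,0) = 25.2387

Derivation:
dt = T/N = 0.500000
u = exp(sigma*sqrt(dt)) = 1.384403; d = 1/u = 0.722333
p = (exp((r-q)*dt) - d) / (u - d) = 0.427722
Discount per step: exp(-r*dt) = 0.989555
Stock lattice S(k, i) with i counting down-moves:
  k=0: S(0,0) = 106.1500
  k=1: S(1,0) = 146.9544; S(1,1) = 76.6756
  k=2: S(2,0) = 203.4441; S(2,1) = 106.1500; S(2,2) = 55.3853
  k=3: S(3,0) = 281.6487; S(3,1) = 146.9544; S(3,2) = 76.6756; S(3,3) = 40.0067
  k=4: S(4,0) = 389.9154; S(4,1) = 203.4441; S(4,2) = 106.1500; S(4,3) = 55.3853; S(4,4) = 28.8981
Terminal payoffs V(N, i) = max(S_T - K, 0):
  V(4,0) = 280.925350; V(4,1) = 94.454131; V(4,2) = 0.000000; V(4,3) = 0.000000; V(4,4) = 0.000000
Backward induction: V(k, i) = exp(-r*dt) * [p * V(k+1, i) + (1-p) * V(k+1, i+1)].
  V(3,0) = exp(-r*dt) * [p*280.925350 + (1-p)*94.454131] = 172.392378
  V(3,1) = exp(-r*dt) * [p*94.454131 + (1-p)*0.000000] = 39.978158
  V(3,2) = exp(-r*dt) * [p*0.000000 + (1-p)*0.000000] = 0.000000
  V(3,3) = exp(-r*dt) * [p*0.000000 + (1-p)*0.000000] = 0.000000
  V(2,0) = exp(-r*dt) * [p*172.392378 + (1-p)*39.978158] = 95.605530
  V(2,1) = exp(-r*dt) * [p*39.978158 + (1-p)*0.000000] = 16.920945
  V(2,2) = exp(-r*dt) * [p*0.000000 + (1-p)*0.000000] = 0.000000
  V(1,0) = exp(-r*dt) * [p*95.605530 + (1-p)*16.920945] = 50.047828
  V(1,1) = exp(-r*dt) * [p*16.920945 + (1-p)*0.000000] = 7.161870
  V(0,0) = exp(-r*dt) * [p*50.047828 + (1-p)*7.161870] = 25.238749


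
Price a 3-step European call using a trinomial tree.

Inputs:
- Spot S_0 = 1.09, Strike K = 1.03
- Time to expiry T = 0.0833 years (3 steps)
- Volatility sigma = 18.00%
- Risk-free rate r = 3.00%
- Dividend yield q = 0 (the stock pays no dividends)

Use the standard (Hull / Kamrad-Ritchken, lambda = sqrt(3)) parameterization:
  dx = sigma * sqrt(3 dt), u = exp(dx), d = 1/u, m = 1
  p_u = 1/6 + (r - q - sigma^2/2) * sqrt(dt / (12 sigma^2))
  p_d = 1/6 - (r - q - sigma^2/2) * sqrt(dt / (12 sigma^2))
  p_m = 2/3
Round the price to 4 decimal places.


dt = T/N = 0.027767; dx = sigma*sqrt(3*dt) = 0.051951
u = exp(dx) = 1.053324; d = 1/u = 0.949375
p_u = 0.170355, p_m = 0.666667, p_d = 0.162979
Discount per step: exp(-r*dt) = 0.999167
Stock lattice S(k, j) with j the centered position index:
  k=0: S(0,+0) = 1.0900
  k=1: S(1,-1) = 1.0348; S(1,+0) = 1.0900; S(1,+1) = 1.1481
  k=2: S(2,-2) = 0.9824; S(2,-1) = 1.0348; S(2,+0) = 1.0900; S(2,+1) = 1.1481; S(2,+2) = 1.2093
  k=3: S(3,-3) = 0.9327; S(3,-2) = 0.9824; S(3,-1) = 1.0348; S(3,+0) = 1.0900; S(3,+1) = 1.1481; S(3,+2) = 1.2093; S(3,+3) = 1.2738
Terminal payoffs V(N, j) = max(S_T - K, 0):
  V(3,-3) = 0.000000; V(3,-2) = 0.000000; V(3,-1) = 0.004819; V(3,+0) = 0.060000; V(3,+1) = 0.118123; V(3,+2) = 0.179346; V(3,+3) = 0.243834
Backward induction: V(k, j) = exp(-r*dt) * [p_u * V(k+1, j+1) + p_m * V(k+1, j) + p_d * V(k+1, j-1)]
  V(2,-2) = exp(-r*dt) * [p_u*0.004819 + p_m*0.000000 + p_d*0.000000] = 0.000820
  V(2,-1) = exp(-r*dt) * [p_u*0.060000 + p_m*0.004819 + p_d*0.000000] = 0.013423
  V(2,+0) = exp(-r*dt) * [p_u*0.118123 + p_m*0.060000 + p_d*0.004819] = 0.060858
  V(2,+1) = exp(-r*dt) * [p_u*0.179346 + p_m*0.118123 + p_d*0.060000] = 0.118981
  V(2,+2) = exp(-r*dt) * [p_u*0.243834 + p_m*0.179346 + p_d*0.118123] = 0.180204
  V(1,-1) = exp(-r*dt) * [p_u*0.060858 + p_m*0.013423 + p_d*0.000820] = 0.019433
  V(1,+0) = exp(-r*dt) * [p_u*0.118981 + p_m*0.060858 + p_d*0.013423] = 0.062976
  V(1,+1) = exp(-r*dt) * [p_u*0.180204 + p_m*0.118981 + p_d*0.060858] = 0.119838
  V(0,+0) = exp(-r*dt) * [p_u*0.119838 + p_m*0.062976 + p_d*0.019433] = 0.065511

Answer: Price = V(0,0) = 0.0655


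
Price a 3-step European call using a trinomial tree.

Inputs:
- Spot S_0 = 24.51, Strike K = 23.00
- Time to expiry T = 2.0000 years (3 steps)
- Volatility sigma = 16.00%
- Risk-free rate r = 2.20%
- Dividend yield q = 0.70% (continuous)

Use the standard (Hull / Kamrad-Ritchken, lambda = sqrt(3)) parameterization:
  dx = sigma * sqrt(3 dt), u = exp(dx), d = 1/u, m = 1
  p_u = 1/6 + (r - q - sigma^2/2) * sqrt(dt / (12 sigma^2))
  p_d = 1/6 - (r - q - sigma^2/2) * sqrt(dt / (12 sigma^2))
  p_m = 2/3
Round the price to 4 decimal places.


dt = T/N = 0.666667; dx = sigma*sqrt(3*dt) = 0.226274
u = exp(dx) = 1.253919; d = 1/u = 0.797499
p_u = 0.169908, p_m = 0.666667, p_d = 0.163426
Discount per step: exp(-r*dt) = 0.985440
Stock lattice S(k, j) with j the centered position index:
  k=0: S(0,+0) = 24.5100
  k=1: S(1,-1) = 19.5467; S(1,+0) = 24.5100; S(1,+1) = 30.7336
  k=2: S(2,-2) = 15.5885; S(2,-1) = 19.5467; S(2,+0) = 24.5100; S(2,+1) = 30.7336; S(2,+2) = 38.5374
  k=3: S(3,-3) = 12.4318; S(3,-2) = 15.5885; S(3,-1) = 19.5467; S(3,+0) = 24.5100; S(3,+1) = 30.7336; S(3,+2) = 38.5374; S(3,+3) = 48.3228
Terminal payoffs V(N, j) = max(S_T - K, 0):
  V(3,-3) = 0.000000; V(3,-2) = 0.000000; V(3,-1) = 0.000000; V(3,+0) = 1.510000; V(3,+1) = 7.733565; V(3,+2) = 15.537413; V(3,+3) = 25.322810
Backward induction: V(k, j) = exp(-r*dt) * [p_u * V(k+1, j+1) + p_m * V(k+1, j) + p_d * V(k+1, j-1)]
  V(2,-2) = exp(-r*dt) * [p_u*0.000000 + p_m*0.000000 + p_d*0.000000] = 0.000000
  V(2,-1) = exp(-r*dt) * [p_u*1.510000 + p_m*0.000000 + p_d*0.000000] = 0.252825
  V(2,+0) = exp(-r*dt) * [p_u*7.733565 + p_m*1.510000 + p_d*0.000000] = 2.286870
  V(2,+1) = exp(-r*dt) * [p_u*15.537413 + p_m*7.733565 + p_d*1.510000] = 7.925312
  V(2,+2) = exp(-r*dt) * [p_u*25.322810 + p_m*15.537413 + p_d*7.733565] = 15.692819
  V(1,-1) = exp(-r*dt) * [p_u*2.286870 + p_m*0.252825 + p_d*0.000000] = 0.548995
  V(1,+0) = exp(-r*dt) * [p_u*7.925312 + p_m*2.286870 + p_d*0.252825] = 2.870064
  V(1,+1) = exp(-r*dt) * [p_u*15.692819 + p_m*7.925312 + p_d*2.286870] = 8.202415
  V(0,+0) = exp(-r*dt) * [p_u*8.202415 + p_m*2.870064 + p_d*0.548995] = 3.347293

Answer: Price = V(0,0) = 3.3473


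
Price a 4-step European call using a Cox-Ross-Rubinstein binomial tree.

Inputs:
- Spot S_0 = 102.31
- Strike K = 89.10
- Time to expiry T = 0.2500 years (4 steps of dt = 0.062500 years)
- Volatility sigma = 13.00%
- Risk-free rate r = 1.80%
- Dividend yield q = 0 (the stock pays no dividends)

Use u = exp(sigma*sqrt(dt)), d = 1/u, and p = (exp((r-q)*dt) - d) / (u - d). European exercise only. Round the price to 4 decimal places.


dt = T/N = 0.062500
u = exp(sigma*sqrt(dt)) = 1.033034; d = 1/u = 0.968022
p = (exp((r-q)*dt) - d) / (u - d) = 0.509190
Discount per step: exp(-r*dt) = 0.998876
Stock lattice S(k, i) with i counting down-moves:
  k=0: S(0,0) = 102.3100
  k=1: S(1,0) = 105.6897; S(1,1) = 99.0384
  k=2: S(2,0) = 109.1810; S(2,1) = 102.3100; S(2,2) = 95.8714
  k=3: S(3,0) = 112.7877; S(3,1) = 105.6897; S(3,2) = 99.0384; S(3,3) = 92.8056
  k=4: S(4,0) = 116.5135; S(4,1) = 109.1810; S(4,2) = 102.3100; S(4,3) = 95.8714; S(4,4) = 89.8379
Terminal payoffs V(N, i) = max(S_T - K, 0):
  V(4,0) = 27.413532; V(4,1) = 20.081040; V(4,2) = 13.210000; V(4,3) = 6.771372; V(4,4) = 0.737944
Backward induction: V(k, i) = exp(-r*dt) * [p * V(k+1, i) + (1-p) * V(k+1, i+1)].
  V(3,0) = exp(-r*dt) * [p*27.413532 + (1-p)*20.081040] = 23.787896
  V(3,1) = exp(-r*dt) * [p*20.081040 + (1-p)*13.210000] = 16.689879
  V(3,2) = exp(-r*dt) * [p*13.210000 + (1-p)*6.771372] = 10.038558
  V(3,3) = exp(-r*dt) * [p*6.771372 + (1-p)*0.737944] = 3.805822
  V(2,0) = exp(-r*dt) * [p*23.787896 + (1-p)*16.689879] = 20.281289
  V(2,1) = exp(-r*dt) * [p*16.689879 + (1-p)*10.038558] = 13.410250
  V(2,2) = exp(-r*dt) * [p*10.038558 + (1-p)*3.805822] = 6.971622
  V(1,0) = exp(-r*dt) * [p*20.281289 + (1-p)*13.410250] = 16.889903
  V(1,1) = exp(-r*dt) * [p*13.410250 + (1-p)*6.971622] = 10.238582
  V(0,0) = exp(-r*dt) * [p*16.889903 + (1-p)*10.238582] = 13.610049

Answer: Price = V(0,0) = 13.6100


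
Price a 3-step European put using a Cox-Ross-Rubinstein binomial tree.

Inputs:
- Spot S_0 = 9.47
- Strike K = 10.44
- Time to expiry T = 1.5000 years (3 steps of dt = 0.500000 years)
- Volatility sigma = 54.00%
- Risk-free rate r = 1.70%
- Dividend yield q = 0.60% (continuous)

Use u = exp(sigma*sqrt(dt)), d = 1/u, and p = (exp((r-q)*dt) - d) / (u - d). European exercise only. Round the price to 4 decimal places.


Answer: Price = V(0,0) = 3.1216

Derivation:
dt = T/N = 0.500000
u = exp(sigma*sqrt(dt)) = 1.464974; d = 1/u = 0.682606
p = (exp((r-q)*dt) - d) / (u - d) = 0.412733
Discount per step: exp(-r*dt) = 0.991536
Stock lattice S(k, i) with i counting down-moves:
  k=0: S(0,0) = 9.4700
  k=1: S(1,0) = 13.8733; S(1,1) = 6.4643
  k=2: S(2,0) = 20.3240; S(2,1) = 9.4700; S(2,2) = 4.4126
  k=3: S(3,0) = 29.7742; S(3,1) = 13.8733; S(3,2) = 6.4643; S(3,3) = 3.0120
Terminal payoffs V(N, i) = max(K - S_T, 0):
  V(3,0) = 0.000000; V(3,1) = 0.000000; V(3,2) = 3.975723; V(3,3) = 7.427965
Backward induction: V(k, i) = exp(-r*dt) * [p * V(k+1, i) + (1-p) * V(k+1, i+1)].
  V(2,0) = exp(-r*dt) * [p*0.000000 + (1-p)*0.000000] = 0.000000
  V(2,1) = exp(-r*dt) * [p*0.000000 + (1-p)*3.975723] = 2.315049
  V(2,2) = exp(-r*dt) * [p*3.975723 + (1-p)*7.427965] = 5.952300
  V(1,0) = exp(-r*dt) * [p*0.000000 + (1-p)*2.315049] = 1.348044
  V(1,1) = exp(-r*dt) * [p*2.315049 + (1-p)*5.952300] = 4.413412
  V(0,0) = exp(-r*dt) * [p*1.348044 + (1-p)*4.413412] = 3.121587


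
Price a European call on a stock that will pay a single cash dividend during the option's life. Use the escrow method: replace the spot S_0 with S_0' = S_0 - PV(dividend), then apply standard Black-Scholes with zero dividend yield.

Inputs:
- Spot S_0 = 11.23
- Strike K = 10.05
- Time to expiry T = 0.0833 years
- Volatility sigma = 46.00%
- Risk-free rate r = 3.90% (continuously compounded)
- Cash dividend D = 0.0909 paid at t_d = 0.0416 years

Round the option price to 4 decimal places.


PV(D) = D * exp(-r * t_d) = 0.0909 * 0.99837892 = 0.09075264
S_0' = S_0 - PV(D) = 11.2300 - 0.09075264 = 11.13924736
d1 = (ln(S_0'/K) + (r + sigma^2/2)*T) / (sigma*sqrt(T)) = 0.86592656
d2 = d1 - sigma*sqrt(T) = 0.73316256
exp(-rT) = 0.99675657
N(d1) = 0.80673478; N(d2) = 0.76827036
C = S_0' * N(d1) - K * exp(-rT) * N(d2) = 11.13924736 * 0.80673478 - 10.0500 * 0.99675657 * 0.76827036 = 1.2903

Answer: Price = 1.2903


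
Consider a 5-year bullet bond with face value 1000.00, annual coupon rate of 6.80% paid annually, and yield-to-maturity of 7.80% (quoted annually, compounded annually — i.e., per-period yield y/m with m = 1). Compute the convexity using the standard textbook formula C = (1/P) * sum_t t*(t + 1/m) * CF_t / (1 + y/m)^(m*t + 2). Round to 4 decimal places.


Coupon per period c = face * coupon_rate / m = 68.000000
Periods per year m = 1; per-period yield y/m = 0.078000
Number of cashflows N = 5
Cashflows (t years, CF_t, discount factor 1/(1+y/m)^(m*t), PV):
  t = 1.0000: CF_t = 68.000000, DF = 0.927644, PV = 63.079777
  t = 2.0000: CF_t = 68.000000, DF = 0.860523, PV = 58.515563
  t = 3.0000: CF_t = 68.000000, DF = 0.798259, PV = 54.281599
  t = 4.0000: CF_t = 68.000000, DF = 0.740500, PV = 50.353988
  t = 5.0000: CF_t = 1068.000000, DF = 0.686920, PV = 733.630618
Price P = sum_t PV_t = 959.861545
Convexity numerator sum_t t*(t + 1/m) * CF_t / (1+y/m)^(m*t + 2):
  t = 1.0000: term = 108.563197
  t = 2.0000: term = 302.123926
  t = 3.0000: term = 560.526765
  t = 4.0000: term = 866.615282
  t = 5.0000: term = 18939.180428
Convexity = (1/P) * sum = 20777.009598 / 959.861545 = 21.645840

Answer: Convexity = 21.6458


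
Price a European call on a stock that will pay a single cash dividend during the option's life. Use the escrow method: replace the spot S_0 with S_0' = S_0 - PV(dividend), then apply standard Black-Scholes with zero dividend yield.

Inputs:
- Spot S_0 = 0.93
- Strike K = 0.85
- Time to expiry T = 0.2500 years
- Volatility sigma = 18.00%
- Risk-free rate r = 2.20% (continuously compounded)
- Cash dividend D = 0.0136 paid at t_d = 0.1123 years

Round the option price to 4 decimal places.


PV(D) = D * exp(-r * t_d) = 0.0136 * 0.99753245 = 0.01356644
S_0' = S_0 - PV(D) = 0.9300 - 0.01356644 = 0.91643356
d1 = (ln(S_0'/K) + (r + sigma^2/2)*T) / (sigma*sqrt(T)) = 0.94225801
d2 = d1 - sigma*sqrt(T) = 0.85225801
exp(-rT) = 0.99451510
N(d1) = 0.82696972; N(d2) = 0.80296455
C = S_0' * N(d1) - K * exp(-rT) * N(d2) = 0.91643356 * 0.82696972 - 0.8500 * 0.99451510 * 0.80296455 = 0.0791

Answer: Price = 0.0791


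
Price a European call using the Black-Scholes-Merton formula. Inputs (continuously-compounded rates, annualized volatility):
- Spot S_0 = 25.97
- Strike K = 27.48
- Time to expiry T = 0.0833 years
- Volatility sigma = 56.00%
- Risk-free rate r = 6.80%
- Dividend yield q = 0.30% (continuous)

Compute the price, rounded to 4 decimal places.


d1 = (ln(S/K) + (r - q + 0.5*sigma^2) * T) / (sigma * sqrt(T)) = -0.23536165
d2 = d1 - sigma * sqrt(T) = -0.39698739
exp(-rT) = 0.99435161; exp(-qT) = 0.99975013
C = S_0 * exp(-qT) * N(d1) - K * exp(-rT) * N(d2)
N(d1) = 0.40696402; N(d2) = 0.34568838
C = 25.9700 * 0.99975013 * 0.40696402 - 27.4800 * 0.99435161 * 0.34568838 = 1.1204

Answer: Price = 1.1204


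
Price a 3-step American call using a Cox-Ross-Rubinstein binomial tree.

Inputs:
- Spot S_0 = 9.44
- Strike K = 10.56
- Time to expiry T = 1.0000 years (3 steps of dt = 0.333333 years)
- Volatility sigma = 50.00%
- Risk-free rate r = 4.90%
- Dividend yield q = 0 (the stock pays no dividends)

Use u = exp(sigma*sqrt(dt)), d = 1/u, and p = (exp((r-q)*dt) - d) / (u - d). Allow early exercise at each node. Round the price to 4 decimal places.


dt = T/N = 0.333333
u = exp(sigma*sqrt(dt)) = 1.334658; d = 1/u = 0.749256
p = (exp((r-q)*dt) - d) / (u - d) = 0.456458
Discount per step: exp(-r*dt) = 0.983799
Stock lattice S(k, i) with i counting down-moves:
  k=0: S(0,0) = 9.4400
  k=1: S(1,0) = 12.5992; S(1,1) = 7.0730
  k=2: S(2,0) = 16.8156; S(2,1) = 9.4400; S(2,2) = 5.2995
  k=3: S(3,0) = 22.4431; S(3,1) = 12.5992; S(3,2) = 7.0730; S(3,3) = 3.9707
Terminal payoffs V(N, i) = max(S_T - K, 0):
  V(3,0) = 11.883059; V(3,1) = 2.039172; V(3,2) = 0.000000; V(3,3) = 0.000000
Backward induction: V(k, i) = exp(-r*dt) * [p * V(k+1, i) + (1-p) * V(k+1, i+1)]; then take max(V_cont, immediate exercise) for American.
  V(2,0) = exp(-r*dt) * [p*11.883059 + (1-p)*2.039172] = 6.426666; exercise = 6.255587; V(2,0) = max -> 6.426666
  V(2,1) = exp(-r*dt) * [p*2.039172 + (1-p)*0.000000] = 0.915718; exercise = 0.000000; V(2,1) = max -> 0.915718
  V(2,2) = exp(-r*dt) * [p*0.000000 + (1-p)*0.000000] = 0.000000; exercise = 0.000000; V(2,2) = max -> 0.000000
  V(1,0) = exp(-r*dt) * [p*6.426666 + (1-p)*0.915718] = 3.375648; exercise = 2.039172; V(1,0) = max -> 3.375648
  V(1,1) = exp(-r*dt) * [p*0.915718 + (1-p)*0.000000] = 0.411215; exercise = 0.000000; V(1,1) = max -> 0.411215
  V(0,0) = exp(-r*dt) * [p*3.375648 + (1-p)*0.411215] = 1.735772; exercise = 0.000000; V(0,0) = max -> 1.735772

Answer: Price = V(0,0) = 1.7358
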